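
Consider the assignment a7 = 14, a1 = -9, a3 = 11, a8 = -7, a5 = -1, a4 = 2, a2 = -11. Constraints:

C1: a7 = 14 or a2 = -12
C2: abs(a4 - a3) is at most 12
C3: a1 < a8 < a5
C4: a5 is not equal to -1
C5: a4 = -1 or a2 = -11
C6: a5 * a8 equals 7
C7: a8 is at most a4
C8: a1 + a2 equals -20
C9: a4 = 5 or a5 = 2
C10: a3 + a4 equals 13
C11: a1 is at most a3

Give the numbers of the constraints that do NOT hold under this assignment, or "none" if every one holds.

No — constraints 4 and 9 are not satisfied.

C1: a7 = 14 = 14 (first disjunct)  holds
C2: abs(2 - 11) = 9; 9 ≤ 12  holds
C3: values -9 < -7 < -1  holds
C4: a5 = -1, but -1 is required to differ  fails
C5: a4 = 2 ≠ -1, but a2 = -11 = -11 (second disjunct)  holds
C6: a5 * a8 = -1 * (-7) = 7  holds
C7: a8 = -7, a4 = 2; -7 ≤ 2  holds
C8: a1 + a2 = -9 + (-11) = -20  holds
C9: a4 = 2 ≠ 5 and a5 = -1 ≠ 2; both disjuncts false  fails
C10: a3 + a4 = 11 + 2 = 13  holds
C11: a1 = -9, a3 = 11; -9 ≤ 11  holds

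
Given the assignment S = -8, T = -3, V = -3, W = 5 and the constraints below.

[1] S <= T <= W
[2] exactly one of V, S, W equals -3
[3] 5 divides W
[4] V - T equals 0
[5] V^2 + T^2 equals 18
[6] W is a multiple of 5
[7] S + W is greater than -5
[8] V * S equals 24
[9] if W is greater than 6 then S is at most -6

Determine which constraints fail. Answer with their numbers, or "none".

None — every constraint holds.

[1] values -8 <= -3 <= 5  OK
[2] V=-3, S=-8, W=5; 1 of them equals -3  OK
[3] 5 / 5 = 1, so 5 divides 5  OK
[4] V - T = -3 - (-3) = 0  OK
[5] V^2 + T^2 = (-3)^2 + (-3)^2 = 9 + 9 = 18  OK
[6] 5 / 5 = 1, so 5 divides 5  OK
[7] S + W = -8 + 5 = -3; -3 > -5  OK
[8] V * S = -3 * (-8) = 24  OK
[9] W = 5, not > 6; antecedent false, conditional vacuously true  OK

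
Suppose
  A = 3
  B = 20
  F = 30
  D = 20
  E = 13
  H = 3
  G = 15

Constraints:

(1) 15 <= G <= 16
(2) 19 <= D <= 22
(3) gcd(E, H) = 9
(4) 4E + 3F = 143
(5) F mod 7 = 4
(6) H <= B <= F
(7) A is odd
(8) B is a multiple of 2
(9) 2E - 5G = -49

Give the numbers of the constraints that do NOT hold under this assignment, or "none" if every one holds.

Violated: 3, 4, 5.

(1) G = 15 lies in [15, 16] — holds.
(2) D = 20 lies in [19, 22] — holds.
(3) gcd(13, 3) = 1, not 9 — does not hold.
(4) 4E + 3F = 4(13) + 3(30) = 142, not 143 — does not hold.
(5) 30 mod 7 = 2, not 4 — does not hold.
(6) values 3 <= 20 <= 30 — holds.
(7) A = 3 is odd — holds.
(8) 20 / 2 = 10, so 2 divides 20 — holds.
(9) 2E - 5G = 2(13) - 5(15) = -49 — holds.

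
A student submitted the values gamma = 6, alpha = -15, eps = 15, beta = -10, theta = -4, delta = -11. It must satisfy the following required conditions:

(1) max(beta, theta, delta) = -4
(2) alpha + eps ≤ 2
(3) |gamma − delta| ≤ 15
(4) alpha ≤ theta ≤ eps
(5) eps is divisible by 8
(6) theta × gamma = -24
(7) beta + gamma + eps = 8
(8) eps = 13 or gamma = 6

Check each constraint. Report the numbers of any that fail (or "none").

(1) max(-10, -4, -11) = -4  yes
(2) alpha + eps = -15 + 15 = 0; 0 ≤ 2  yes
(3) |6 − (-11)| = 17; 17 > 15, exceeds bound 15  no
(4) values -15 ≤ -4 ≤ 15  yes
(5) 15 = 8×1 + 7, so 8 does not divide 15  no
(6) theta × gamma = -4 × 6 = -24  yes
(7) beta + gamma + eps = -10 + 6 + 15 = 11, not 8  no
(8) eps = 15 ≠ 13, but gamma = 6 = 6 (second disjunct)  yes

Constraints 3, 5, and 7 do not hold.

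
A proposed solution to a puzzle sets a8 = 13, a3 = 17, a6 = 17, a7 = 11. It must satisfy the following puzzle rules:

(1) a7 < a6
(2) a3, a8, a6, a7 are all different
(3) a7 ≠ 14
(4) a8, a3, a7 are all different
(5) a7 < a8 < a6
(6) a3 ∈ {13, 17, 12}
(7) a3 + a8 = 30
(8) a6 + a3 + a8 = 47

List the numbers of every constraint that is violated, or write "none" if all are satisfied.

(1) a7 = 11, a6 = 17; 11 < 17 — satisfied.
(2) a3 = a6 = 17, not all different — violated.
(3) a7 = 11, and 11 ≠ 14 — satisfied.
(4) values 13, 17, 11 are pairwise distinct — satisfied.
(5) values 11 < 13 < 17 — satisfied.
(6) a3 = 17 is in {13, 17, 12} — satisfied.
(7) a3 + a8 = 17 + 13 = 30 — satisfied.
(8) a6 + a3 + a8 = 17 + 17 + 13 = 47 — satisfied.

No — constraint 2 is not satisfied.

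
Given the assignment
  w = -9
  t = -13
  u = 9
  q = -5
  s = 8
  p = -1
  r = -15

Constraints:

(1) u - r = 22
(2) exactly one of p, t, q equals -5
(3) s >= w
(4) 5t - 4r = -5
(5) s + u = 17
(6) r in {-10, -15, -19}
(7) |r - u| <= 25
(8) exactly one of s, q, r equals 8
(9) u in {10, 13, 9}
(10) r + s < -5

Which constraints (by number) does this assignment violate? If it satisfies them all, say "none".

The assignment fails constraint 1.

(1) u - r = 9 - (-15) = 24, not 22  fails
(2) p=-1, t=-13, q=-5; 1 of them equals -5  holds
(3) s = 8, w = -9; 8 ≥ -9  holds
(4) 5t - 4r = 5(-13) - 4(-15) = -5  holds
(5) s + u = 8 + 9 = 17  holds
(6) r = -15 is in {-10, -15, -19}  holds
(7) |-15 - 9| = 24; 24 ≤ 25  holds
(8) s=8, q=-5, r=-15; 1 of them equals 8  holds
(9) u = 9 is in {10, 13, 9}  holds
(10) r + s = -15 + 8 = -7; -7 < -5  holds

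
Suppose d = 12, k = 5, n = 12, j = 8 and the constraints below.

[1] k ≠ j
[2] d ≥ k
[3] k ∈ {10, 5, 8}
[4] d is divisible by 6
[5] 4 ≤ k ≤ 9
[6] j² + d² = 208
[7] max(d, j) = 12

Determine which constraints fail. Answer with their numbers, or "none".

The assignment satisfies every constraint.

[1] k = 5, j = 8; distinct — holds.
[2] d = 12, k = 5; 12 ≥ 5 — holds.
[3] k = 5 is in {10, 5, 8} — holds.
[4] 12 / 6 = 2, so 6 divides 12 — holds.
[5] k = 5 lies in [4, 9] — holds.
[6] j² + d² = 8² + 12² = 64 + 144 = 208 — holds.
[7] max(12, 8) = 12 — holds.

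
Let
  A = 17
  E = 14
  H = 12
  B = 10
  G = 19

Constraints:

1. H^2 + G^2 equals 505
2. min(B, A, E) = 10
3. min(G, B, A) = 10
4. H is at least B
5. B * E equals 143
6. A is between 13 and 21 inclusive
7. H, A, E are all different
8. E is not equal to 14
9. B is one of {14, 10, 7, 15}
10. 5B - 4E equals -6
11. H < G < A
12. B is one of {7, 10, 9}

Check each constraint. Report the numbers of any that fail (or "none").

The assignment fails constraints 5, 8, and 11.

1. H^2 + G^2 = 12^2 + 19^2 = 144 + 361 = 505  ✔
2. min(10, 17, 14) = 10  ✔
3. min(19, 10, 17) = 10  ✔
4. H = 12, B = 10; 12 ≥ 10  ✔
5. B * E = 10 * 14 = 140, not 143  ✘
6. A = 17 lies in [13, 21]  ✔
7. values 12, 17, 14 are pairwise distinct  ✔
8. E = 14, but 14 is required to differ  ✘
9. B = 10 is in {14, 10, 7, 15}  ✔
10. 5B - 4E = 5(10) - 4(14) = -6  ✔
11. values 12, 19, 17; G = 19 is not < A = 17  ✘
12. B = 10 is in {7, 10, 9}  ✔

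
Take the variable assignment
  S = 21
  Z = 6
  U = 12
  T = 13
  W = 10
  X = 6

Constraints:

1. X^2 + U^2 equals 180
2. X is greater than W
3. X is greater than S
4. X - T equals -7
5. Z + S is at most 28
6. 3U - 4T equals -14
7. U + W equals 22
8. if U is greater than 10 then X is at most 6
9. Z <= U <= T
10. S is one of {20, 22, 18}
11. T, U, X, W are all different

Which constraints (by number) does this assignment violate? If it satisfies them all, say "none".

No — constraints 2, 3, 6, and 10 are not satisfied.

1. X^2 + U^2 = 6^2 + 12^2 = 36 + 144 = 180  yes
2. X = 6, W = 10; 6 ≤ 10 (want >)  no
3. X = 6, S = 21; 6 ≤ 21 (want >)  no
4. X - T = 6 - 13 = -7  yes
5. Z + S = 6 + 21 = 27; 27 ≤ 28  yes
6. 3U - 4T = 3(12) - 4(13) = -16, not -14  no
7. U + W = 12 + 10 = 22  yes
8. U = 12 > 10, so we need X ≤ 6; X = 6 ≤ 6  yes
9. values 6 <= 12 <= 13  yes
10. S = 21 is not in {20, 22, 18}  no
11. values 13, 12, 6, 10 are pairwise distinct  yes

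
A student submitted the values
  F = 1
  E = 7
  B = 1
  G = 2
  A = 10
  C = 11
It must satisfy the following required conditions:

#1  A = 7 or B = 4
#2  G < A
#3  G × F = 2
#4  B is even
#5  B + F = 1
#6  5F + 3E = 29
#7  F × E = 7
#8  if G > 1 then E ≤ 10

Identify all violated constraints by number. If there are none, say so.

The assignment fails constraints 1, 4, 5, and 6.

#1 A = 10 ≠ 7 and B = 1 ≠ 4; both disjuncts false — does not hold.
#2 G = 2, A = 10; 2 < 10 — holds.
#3 G × F = 2 × 1 = 2 — holds.
#4 B = 1 is odd — does not hold.
#5 B + F = 1 + 1 = 2, not 1 — does not hold.
#6 5F + 3E = 5(1) + 3(7) = 26, not 29 — does not hold.
#7 F × E = 1 × 7 = 7 — holds.
#8 G = 2 > 1, so we need E ≤ 10; E = 7 ≤ 10 — holds.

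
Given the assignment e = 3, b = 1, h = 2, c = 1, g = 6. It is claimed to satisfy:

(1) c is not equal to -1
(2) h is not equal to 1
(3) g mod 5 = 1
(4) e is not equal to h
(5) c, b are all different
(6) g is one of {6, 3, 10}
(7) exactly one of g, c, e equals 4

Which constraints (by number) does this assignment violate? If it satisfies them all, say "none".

(1) c = 1, and 1 ≠ -1  holds
(2) h = 2, and 2 ≠ 1  holds
(3) 6 mod 5 = 1  holds
(4) e = 3, h = 2; distinct  holds
(5) c = b = 1, not all different  fails
(6) g = 6 is in {6, 3, 10}  holds
(7) g=6, c=1, e=3; 0 of them equal 4, not exactly one  fails

Violated: 5 and 7.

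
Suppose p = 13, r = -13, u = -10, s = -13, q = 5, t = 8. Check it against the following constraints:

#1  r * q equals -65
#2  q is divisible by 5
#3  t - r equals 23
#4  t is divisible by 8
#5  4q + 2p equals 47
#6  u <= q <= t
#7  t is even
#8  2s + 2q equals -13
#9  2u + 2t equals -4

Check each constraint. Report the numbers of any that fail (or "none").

The assignment fails constraints 3, 5, and 8.

#1 r * q = -13 * 5 = -65 — OK.
#2 5 / 5 = 1, so 5 divides 5 — OK.
#3 t - r = 8 - (-13) = 21, not 23 — violated.
#4 8 / 8 = 1, so 8 divides 8 — OK.
#5 4q + 2p = 4(5) + 2(13) = 46, not 47 — violated.
#6 values -10 <= 5 <= 8 — OK.
#7 t = 8 is even — OK.
#8 2s + 2q = 2(-13) + 2(5) = -16, not -13 — violated.
#9 2u + 2t = 2(-10) + 2(8) = -4 — OK.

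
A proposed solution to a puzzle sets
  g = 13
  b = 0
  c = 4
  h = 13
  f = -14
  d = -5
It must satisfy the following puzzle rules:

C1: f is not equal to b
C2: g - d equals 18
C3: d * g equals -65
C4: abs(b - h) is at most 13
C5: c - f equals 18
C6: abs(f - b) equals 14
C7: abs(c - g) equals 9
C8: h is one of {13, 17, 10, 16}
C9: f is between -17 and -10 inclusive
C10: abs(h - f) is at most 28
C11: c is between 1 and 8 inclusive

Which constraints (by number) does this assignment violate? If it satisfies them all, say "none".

C1: f = -14, b = 0; distinct  OK
C2: g - d = 13 - (-5) = 18  OK
C3: d * g = -5 * 13 = -65  OK
C4: abs(0 - 13) = 13; 13 ≤ 13  OK
C5: c - f = 4 - (-14) = 18  OK
C6: abs(-14 - 0) = 14  OK
C7: abs(4 - 13) = 9  OK
C8: h = 13 is in {13, 17, 10, 16}  OK
C9: f = -14 lies in [-17, -10]  OK
C10: abs(13 - (-14)) = 27; 27 ≤ 28  OK
C11: c = 4 lies in [1, 8]  OK

All constraints are satisfied.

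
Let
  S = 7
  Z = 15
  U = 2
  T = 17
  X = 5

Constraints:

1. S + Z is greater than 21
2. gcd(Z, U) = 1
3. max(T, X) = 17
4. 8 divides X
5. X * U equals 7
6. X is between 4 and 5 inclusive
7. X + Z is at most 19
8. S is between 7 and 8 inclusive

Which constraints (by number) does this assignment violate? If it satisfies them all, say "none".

Constraints 4, 5, 7 are violated.

1. S + Z = 7 + 15 = 22; 22 > 21  ✓
2. gcd(15, 2) = 1  ✓
3. max(17, 5) = 17  ✓
4. 5 = 8*0 + 5, so 8 does not divide 5  ✗
5. X * U = 5 * 2 = 10, not 7  ✗
6. X = 5 lies in [4, 5]  ✓
7. X + Z = 5 + 15 = 20; 20 > 19, bound 19 not met  ✗
8. S = 7 lies in [7, 8]  ✓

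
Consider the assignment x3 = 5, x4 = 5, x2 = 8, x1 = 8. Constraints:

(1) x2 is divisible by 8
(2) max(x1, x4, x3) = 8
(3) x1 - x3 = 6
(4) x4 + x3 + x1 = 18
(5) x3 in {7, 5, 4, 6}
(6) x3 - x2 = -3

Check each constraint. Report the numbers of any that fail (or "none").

No — constraint 3 is not satisfied.

(1) 8 / 8 = 1, so 8 divides 8  OK
(2) max(8, 5, 5) = 8  OK
(3) x1 - x3 = 8 - 5 = 3, not 6  FAIL
(4) x4 + x3 + x1 = 5 + 5 + 8 = 18  OK
(5) x3 = 5 is in {7, 5, 4, 6}  OK
(6) x3 - x2 = 5 - 8 = -3  OK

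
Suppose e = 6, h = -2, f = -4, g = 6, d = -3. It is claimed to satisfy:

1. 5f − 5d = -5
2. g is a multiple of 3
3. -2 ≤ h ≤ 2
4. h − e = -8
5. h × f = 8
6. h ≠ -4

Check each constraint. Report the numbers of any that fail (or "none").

1. 5f − 5d = 5(-4) − 5(-3) = -5  OK
2. 6 / 3 = 2, so 3 divides 6  OK
3. h = -2 lies in [-2, 2]  OK
4. h − e = -2 − 6 = -8  OK
5. h × f = -2 × (-4) = 8  OK
6. h = -2, and -2 ≠ -4  OK

All constraints are satisfied.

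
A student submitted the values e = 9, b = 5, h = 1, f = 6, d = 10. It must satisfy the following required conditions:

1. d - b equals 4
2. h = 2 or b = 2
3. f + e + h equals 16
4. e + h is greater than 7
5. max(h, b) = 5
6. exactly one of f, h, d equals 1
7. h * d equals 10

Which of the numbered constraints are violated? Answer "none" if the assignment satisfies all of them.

1. d - b = 10 - 5 = 5, not 4  ✗
2. h = 1 ≠ 2 and b = 5 ≠ 2; both disjuncts false  ✗
3. f + e + h = 6 + 9 + 1 = 16  ✓
4. e + h = 9 + 1 = 10; 10 > 7  ✓
5. max(1, 5) = 5  ✓
6. f=6, h=1, d=10; 1 of them equals 1  ✓
7. h * d = 1 * 10 = 10  ✓

No — constraints 1 and 2 are not satisfied.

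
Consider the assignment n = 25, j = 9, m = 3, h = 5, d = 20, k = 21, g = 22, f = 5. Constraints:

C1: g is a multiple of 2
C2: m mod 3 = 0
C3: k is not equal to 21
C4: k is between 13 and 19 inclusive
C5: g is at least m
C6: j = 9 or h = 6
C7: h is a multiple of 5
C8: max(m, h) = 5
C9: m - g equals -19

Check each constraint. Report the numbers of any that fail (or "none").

C1: 22 / 2 = 11, so 2 divides 22 — holds.
C2: 3 mod 3 = 0 — holds.
C3: k = 21, but 21 is required to differ — does not hold.
C4: k = 21 is outside [13, 19] — does not hold.
C5: g = 22, m = 3; 22 ≥ 3 — holds.
C6: j = 9 = 9 (first disjunct) — holds.
C7: 5 / 5 = 1, so 5 divides 5 — holds.
C8: max(3, 5) = 5 — holds.
C9: m - g = 3 - 22 = -19 — holds.

Constraints 3, 4 are violated.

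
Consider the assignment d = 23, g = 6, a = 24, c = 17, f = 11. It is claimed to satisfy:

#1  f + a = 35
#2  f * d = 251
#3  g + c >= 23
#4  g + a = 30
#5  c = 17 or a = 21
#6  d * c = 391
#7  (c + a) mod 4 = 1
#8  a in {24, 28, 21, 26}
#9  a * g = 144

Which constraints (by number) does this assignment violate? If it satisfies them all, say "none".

Constraint 2 is violated.

#1 f + a = 11 + 24 = 35 — holds.
#2 f * d = 11 * 23 = 253, not 251 — fails.
#3 g + c = 6 + 17 = 23; 23 ≥ 23 — holds.
#4 g + a = 6 + 24 = 30 — holds.
#5 c = 17 = 17 (first disjunct) — holds.
#6 d * c = 23 * 17 = 391 — holds.
#7 c + a = 41; 41 mod 4 = 1 — holds.
#8 a = 24 is in {24, 28, 21, 26} — holds.
#9 a * g = 24 * 6 = 144 — holds.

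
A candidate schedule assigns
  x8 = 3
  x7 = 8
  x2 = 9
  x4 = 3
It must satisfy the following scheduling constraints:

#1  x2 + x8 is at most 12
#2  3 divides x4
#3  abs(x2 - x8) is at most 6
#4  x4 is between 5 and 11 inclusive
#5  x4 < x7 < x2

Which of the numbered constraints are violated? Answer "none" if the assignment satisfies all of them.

#1 x2 + x8 = 9 + 3 = 12; 12 ≤ 12 — holds.
#2 3 / 3 = 1, so 3 divides 3 — holds.
#3 abs(9 - 3) = 6; 6 ≤ 6 — holds.
#4 x4 = 3 is outside [5, 11] — does not hold.
#5 values 3 < 8 < 9 — holds.

Constraint 4 does not hold.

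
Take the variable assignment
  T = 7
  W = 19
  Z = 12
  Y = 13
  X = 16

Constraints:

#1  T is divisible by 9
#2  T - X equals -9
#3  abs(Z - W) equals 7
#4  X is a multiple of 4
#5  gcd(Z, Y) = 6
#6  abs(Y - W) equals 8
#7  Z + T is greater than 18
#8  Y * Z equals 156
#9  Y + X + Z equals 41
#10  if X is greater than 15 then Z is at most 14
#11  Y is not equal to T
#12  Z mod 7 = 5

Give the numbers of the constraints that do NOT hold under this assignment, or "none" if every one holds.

#1 7 = 9*0 + 7, so 9 does not divide 7  ✗
#2 T - X = 7 - 16 = -9  ✓
#3 abs(12 - 19) = 7  ✓
#4 16 / 4 = 4, so 4 divides 16  ✓
#5 gcd(12, 13) = 1, not 6  ✗
#6 abs(13 - 19) = 6, not 8  ✗
#7 Z + T = 12 + 7 = 19; 19 > 18  ✓
#8 Y * Z = 13 * 12 = 156  ✓
#9 Y + X + Z = 13 + 16 + 12 = 41  ✓
#10 X = 16 > 15, so we need Z ≤ 14; Z = 12 ≤ 14  ✓
#11 Y = 13, T = 7; distinct  ✓
#12 12 mod 7 = 5  ✓

Constraints 1, 5, and 6 are violated.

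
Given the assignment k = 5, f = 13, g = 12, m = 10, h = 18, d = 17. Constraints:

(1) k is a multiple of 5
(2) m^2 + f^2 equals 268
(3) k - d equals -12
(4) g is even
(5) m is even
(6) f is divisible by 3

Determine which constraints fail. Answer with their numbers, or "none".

The assignment fails constraints 2, 6.

(1) 5 / 5 = 1, so 5 divides 5 — holds.
(2) m^2 + f^2 = 10^2 + 13^2 = 100 + 169 = 269, not 268 — fails.
(3) k - d = 5 - 17 = -12 — holds.
(4) g = 12 is even — holds.
(5) m = 10 is even — holds.
(6) 13 = 3*4 + 1, so 3 does not divide 13 — fails.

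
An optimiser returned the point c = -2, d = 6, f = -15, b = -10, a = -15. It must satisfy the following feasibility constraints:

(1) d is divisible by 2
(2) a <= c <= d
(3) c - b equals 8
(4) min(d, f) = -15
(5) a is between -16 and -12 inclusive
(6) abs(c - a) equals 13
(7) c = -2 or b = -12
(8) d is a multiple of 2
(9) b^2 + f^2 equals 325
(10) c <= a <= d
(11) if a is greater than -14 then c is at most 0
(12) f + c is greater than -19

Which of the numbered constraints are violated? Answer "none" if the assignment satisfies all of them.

The assignment fails constraint 10.

(1) 6 / 2 = 3, so 2 divides 6 — holds.
(2) values -15 <= -2 <= 6 — holds.
(3) c - b = -2 - (-10) = 8 — holds.
(4) min(6, -15) = -15 — holds.
(5) a = -15 lies in [-16, -12] — holds.
(6) abs(-2 - (-15)) = 13 — holds.
(7) c = -2 = -2 (first disjunct) — holds.
(8) 6 / 2 = 3, so 2 divides 6 — holds.
(9) b^2 + f^2 = (-10)^2 + (-15)^2 = 100 + 225 = 325 — holds.
(10) values -2, -15, 6; c = -2 is not <= a = -15 — does not hold.
(11) a = -15, not > -14; antecedent false, conditional vacuously true — holds.
(12) f + c = -15 + (-2) = -17; -17 > -19 — holds.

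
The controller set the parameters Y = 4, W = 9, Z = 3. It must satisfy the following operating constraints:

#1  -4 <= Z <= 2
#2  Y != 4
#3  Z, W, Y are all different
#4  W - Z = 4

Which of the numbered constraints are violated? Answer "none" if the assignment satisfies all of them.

#1 Z = 3 is outside [-4, 2]  FAIL
#2 Y = 4, but 4 is required to differ  FAIL
#3 values 3, 9, 4 are pairwise distinct  OK
#4 W - Z = 9 - 3 = 6, not 4  FAIL

No — constraints 1, 2, and 4 are not satisfied.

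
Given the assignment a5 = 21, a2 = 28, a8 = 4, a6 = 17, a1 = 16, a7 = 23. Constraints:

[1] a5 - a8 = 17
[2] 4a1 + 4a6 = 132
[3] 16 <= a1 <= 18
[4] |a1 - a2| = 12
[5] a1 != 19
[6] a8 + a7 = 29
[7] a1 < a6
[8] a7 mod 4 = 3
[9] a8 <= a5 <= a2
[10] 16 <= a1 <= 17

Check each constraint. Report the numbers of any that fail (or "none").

[1] a5 - a8 = 21 - 4 = 17 — satisfied.
[2] 4a1 + 4a6 = 4(16) + 4(17) = 132 — satisfied.
[3] a1 = 16 lies in [16, 18] — satisfied.
[4] |16 - 28| = 12 — satisfied.
[5] a1 = 16, and 16 ≠ 19 — satisfied.
[6] a8 + a7 = 4 + 23 = 27, not 29 — violated.
[7] a1 = 16, a6 = 17; 16 < 17 — satisfied.
[8] 23 mod 4 = 3 — satisfied.
[9] values 4 <= 21 <= 28 — satisfied.
[10] a1 = 16 lies in [16, 17] — satisfied.

The assignment fails constraint 6.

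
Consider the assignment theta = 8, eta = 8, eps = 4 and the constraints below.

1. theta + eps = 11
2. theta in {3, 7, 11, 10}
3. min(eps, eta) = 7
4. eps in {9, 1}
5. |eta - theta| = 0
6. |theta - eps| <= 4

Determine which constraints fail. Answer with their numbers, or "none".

The assignment fails constraints 1, 2, 3, and 4.

1. theta + eps = 8 + 4 = 12, not 11  fails
2. theta = 8 is not in {3, 7, 11, 10}  fails
3. min(4, 8) = 4, not 7  fails
4. eps = 4 is not in {9, 1}  fails
5. |8 - 8| = 0  holds
6. |8 - 4| = 4; 4 ≤ 4  holds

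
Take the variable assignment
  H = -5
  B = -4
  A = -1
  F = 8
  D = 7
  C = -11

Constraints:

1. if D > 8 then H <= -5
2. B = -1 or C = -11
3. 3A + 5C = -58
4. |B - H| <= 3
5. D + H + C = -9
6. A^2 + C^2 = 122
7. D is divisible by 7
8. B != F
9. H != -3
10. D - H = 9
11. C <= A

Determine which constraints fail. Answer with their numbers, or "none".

1. D = 7, not > 8; antecedent false, conditional vacuously true — holds.
2. B = -4 ≠ -1, but C = -11 = -11 (second disjunct) — holds.
3. 3A + 5C = 3(-1) + 5(-11) = -58 — holds.
4. |-4 - (-5)| = 1; 1 ≤ 3 — holds.
5. D + H + C = 7 + (-5) + (-11) = -9 — holds.
6. A^2 + C^2 = (-1)^2 + (-11)^2 = 1 + 121 = 122 — holds.
7. 7 / 7 = 1, so 7 divides 7 — holds.
8. B = -4, F = 8; distinct — holds.
9. H = -5, and -5 ≠ -3 — holds.
10. D - H = 7 - (-5) = 12, not 9 — fails.
11. C = -11, A = -1; -11 ≤ -1 — holds.

No — constraint 10 is not satisfied.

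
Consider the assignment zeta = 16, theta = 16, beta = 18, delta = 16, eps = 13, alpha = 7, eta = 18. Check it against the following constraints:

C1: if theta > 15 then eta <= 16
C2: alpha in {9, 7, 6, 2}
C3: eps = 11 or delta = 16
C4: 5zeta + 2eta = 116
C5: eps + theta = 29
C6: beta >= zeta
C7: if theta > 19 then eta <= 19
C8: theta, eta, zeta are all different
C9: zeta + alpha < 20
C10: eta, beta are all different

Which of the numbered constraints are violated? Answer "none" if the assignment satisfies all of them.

Violated: 1, 8, 9, and 10.

C1: theta = 16 > 15, so we need eta ≤ 16; but eta = 18 > 16  no
C2: alpha = 7 is in {9, 7, 6, 2}  yes
C3: eps = 13 ≠ 11, but delta = 16 = 16 (second disjunct)  yes
C4: 5zeta + 2eta = 5(16) + 2(18) = 116  yes
C5: eps + theta = 13 + 16 = 29  yes
C6: beta = 18, zeta = 16; 18 ≥ 16  yes
C7: theta = 16, not > 19; antecedent false, conditional vacuously true  yes
C8: theta = zeta = 16, not all different  no
C9: zeta + alpha = 16 + 7 = 23; 23 ≥ 20, bound 20 not met  no
C10: eta = beta = 18, not all different  no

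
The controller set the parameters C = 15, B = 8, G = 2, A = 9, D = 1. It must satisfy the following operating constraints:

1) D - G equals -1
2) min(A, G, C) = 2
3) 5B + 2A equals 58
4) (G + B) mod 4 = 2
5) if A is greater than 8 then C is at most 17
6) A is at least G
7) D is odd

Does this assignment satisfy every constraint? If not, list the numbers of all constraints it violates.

1) D - G = 1 - 2 = -1 — holds.
2) min(9, 2, 15) = 2 — holds.
3) 5B + 2A = 5(8) + 2(9) = 58 — holds.
4) G + B = 10; 10 mod 4 = 2 — holds.
5) A = 9 > 8, so we need C ≤ 17; C = 15 ≤ 17 — holds.
6) A = 9, G = 2; 9 ≥ 2 — holds.
7) D = 1 is odd — holds.

Yes — all constraints hold.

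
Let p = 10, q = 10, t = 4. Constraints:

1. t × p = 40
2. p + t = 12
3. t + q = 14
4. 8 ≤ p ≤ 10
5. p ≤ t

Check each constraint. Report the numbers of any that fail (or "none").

The assignment fails constraints 2, 5.

1. t × p = 4 × 10 = 40  yes
2. p + t = 10 + 4 = 14, not 12  no
3. t + q = 4 + 10 = 14  yes
4. p = 10 lies in [8, 10]  yes
5. p = 10, t = 4; 10 > 4 (want ≤)  no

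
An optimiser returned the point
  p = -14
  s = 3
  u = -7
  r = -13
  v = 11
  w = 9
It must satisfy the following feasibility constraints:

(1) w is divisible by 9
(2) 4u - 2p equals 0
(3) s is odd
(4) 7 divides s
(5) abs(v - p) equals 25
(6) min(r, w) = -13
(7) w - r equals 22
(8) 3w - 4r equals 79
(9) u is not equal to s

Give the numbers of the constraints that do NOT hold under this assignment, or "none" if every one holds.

(1) 9 / 9 = 1, so 9 divides 9  ✓
(2) 4u - 2p = 4(-7) - 2(-14) = 0  ✓
(3) s = 3 is odd  ✓
(4) 3 = 7*0 + 3, so 7 does not divide 3  ✗
(5) abs(11 - (-14)) = 25  ✓
(6) min(-13, 9) = -13  ✓
(7) w - r = 9 - (-13) = 22  ✓
(8) 3w - 4r = 3(9) - 4(-13) = 79  ✓
(9) u = -7, s = 3; distinct  ✓

Constraint 4 is violated.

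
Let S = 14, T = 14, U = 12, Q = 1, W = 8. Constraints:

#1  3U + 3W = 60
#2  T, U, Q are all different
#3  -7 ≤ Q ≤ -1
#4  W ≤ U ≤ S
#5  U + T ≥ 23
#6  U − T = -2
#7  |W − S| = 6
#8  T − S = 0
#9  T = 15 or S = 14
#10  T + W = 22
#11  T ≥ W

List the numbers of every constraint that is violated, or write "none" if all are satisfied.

#1 3U + 3W = 3(12) + 3(8) = 60  true
#2 values 14, 12, 1 are pairwise distinct  true
#3 Q = 1 is outside [-7, -1]  false
#4 values 8 ≤ 12 ≤ 14  true
#5 U + T = 12 + 14 = 26; 26 ≥ 23  true
#6 U − T = 12 − 14 = -2  true
#7 |8 − 14| = 6  true
#8 T − S = 14 − 14 = 0  true
#9 T = 14 ≠ 15, but S = 14 = 14 (second disjunct)  true
#10 T + W = 14 + 8 = 22  true
#11 T = 14, W = 8; 14 ≥ 8  true

Violated: 3.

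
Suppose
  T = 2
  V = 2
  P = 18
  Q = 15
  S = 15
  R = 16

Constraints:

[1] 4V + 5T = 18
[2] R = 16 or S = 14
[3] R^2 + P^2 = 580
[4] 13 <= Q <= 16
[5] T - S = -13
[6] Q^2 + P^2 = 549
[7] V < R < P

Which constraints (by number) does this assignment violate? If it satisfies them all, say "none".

[1] 4V + 5T = 4(2) + 5(2) = 18 — satisfied.
[2] R = 16 = 16 (first disjunct) — satisfied.
[3] R^2 + P^2 = 16^2 + 18^2 = 256 + 324 = 580 — satisfied.
[4] Q = 15 lies in [13, 16] — satisfied.
[5] T - S = 2 - 15 = -13 — satisfied.
[6] Q^2 + P^2 = 15^2 + 18^2 = 225 + 324 = 549 — satisfied.
[7] values 2 < 16 < 18 — satisfied.

No violations.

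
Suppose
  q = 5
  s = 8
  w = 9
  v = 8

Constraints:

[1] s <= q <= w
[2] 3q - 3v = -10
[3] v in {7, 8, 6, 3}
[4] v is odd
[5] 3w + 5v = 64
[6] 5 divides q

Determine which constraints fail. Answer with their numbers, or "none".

No — constraints 1, 2, 4, 5 are not satisfied.

[1] values 8, 5, 9; s = 8 is not <= q = 5 — does not hold.
[2] 3q - 3v = 3(5) - 3(8) = -9, not -10 — does not hold.
[3] v = 8 is in {7, 8, 6, 3} — holds.
[4] v = 8 is even — does not hold.
[5] 3w + 5v = 3(9) + 5(8) = 67, not 64 — does not hold.
[6] 5 / 5 = 1, so 5 divides 5 — holds.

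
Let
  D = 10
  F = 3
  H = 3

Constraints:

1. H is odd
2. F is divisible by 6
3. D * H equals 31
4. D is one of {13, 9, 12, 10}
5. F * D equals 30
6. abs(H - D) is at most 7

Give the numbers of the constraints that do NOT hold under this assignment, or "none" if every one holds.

No — constraints 2 and 3 are not satisfied.

1. H = 3 is odd — holds.
2. 3 = 6*0 + 3, so 6 does not divide 3 — does not hold.
3. D * H = 10 * 3 = 30, not 31 — does not hold.
4. D = 10 is in {13, 9, 12, 10} — holds.
5. F * D = 3 * 10 = 30 — holds.
6. abs(3 - 10) = 7; 7 ≤ 7 — holds.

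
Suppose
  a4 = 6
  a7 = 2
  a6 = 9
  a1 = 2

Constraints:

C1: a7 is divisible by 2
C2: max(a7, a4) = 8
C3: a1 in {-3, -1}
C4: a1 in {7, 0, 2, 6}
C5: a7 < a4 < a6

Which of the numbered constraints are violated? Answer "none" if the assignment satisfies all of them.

Constraints 2 and 3 do not hold.

C1: 2 / 2 = 1, so 2 divides 2 — OK.
C2: max(2, 6) = 6, not 8 — violated.
C3: a1 = 2 is not in {-3, -1} — violated.
C4: a1 = 2 is in {7, 0, 2, 6} — OK.
C5: values 2 < 6 < 9 — OK.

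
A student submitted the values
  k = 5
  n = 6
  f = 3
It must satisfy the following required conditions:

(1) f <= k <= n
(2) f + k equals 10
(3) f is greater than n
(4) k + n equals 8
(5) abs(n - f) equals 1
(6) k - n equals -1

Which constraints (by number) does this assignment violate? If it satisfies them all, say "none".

(1) values 3 <= 5 <= 6  ✔
(2) f + k = 3 + 5 = 8, not 10  ✘
(3) f = 3, n = 6; 3 ≤ 6 (want >)  ✘
(4) k + n = 5 + 6 = 11, not 8  ✘
(5) abs(6 - 3) = 3, not 1  ✘
(6) k - n = 5 - 6 = -1  ✔

The assignment fails constraints 2, 3, 4, 5.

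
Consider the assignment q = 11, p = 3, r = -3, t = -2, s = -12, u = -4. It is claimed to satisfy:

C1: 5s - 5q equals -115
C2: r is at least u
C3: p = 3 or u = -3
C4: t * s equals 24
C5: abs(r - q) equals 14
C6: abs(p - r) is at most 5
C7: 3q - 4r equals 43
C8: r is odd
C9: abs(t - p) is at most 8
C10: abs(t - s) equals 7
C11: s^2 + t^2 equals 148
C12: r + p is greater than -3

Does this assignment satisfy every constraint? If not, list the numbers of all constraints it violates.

Constraints 6, 7, and 10 do not hold.

C1: 5s - 5q = 5(-12) - 5(11) = -115  OK
C2: r = -3, u = -4; -3 ≥ -4  OK
C3: p = 3 = 3 (first disjunct)  OK
C4: t * s = -2 * (-12) = 24  OK
C5: abs(-3 - 11) = 14  OK
C6: abs(3 - (-3)) = 6; 6 > 5, exceeds bound 5  FAIL
C7: 3q - 4r = 3(11) - 4(-3) = 45, not 43  FAIL
C8: r = -3 is odd  OK
C9: abs(-2 - 3) = 5; 5 ≤ 8  OK
C10: abs(-2 - (-12)) = 10, not 7  FAIL
C11: s^2 + t^2 = (-12)^2 + (-2)^2 = 144 + 4 = 148  OK
C12: r + p = -3 + 3 = 0; 0 > -3  OK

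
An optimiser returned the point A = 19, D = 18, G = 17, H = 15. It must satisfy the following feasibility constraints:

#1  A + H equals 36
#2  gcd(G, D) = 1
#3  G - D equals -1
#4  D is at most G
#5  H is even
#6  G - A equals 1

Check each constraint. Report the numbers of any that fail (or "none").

Constraints 1, 4, 5, and 6 do not hold.

#1 A + H = 19 + 15 = 34, not 36 — fails.
#2 gcd(17, 18) = 1 — holds.
#3 G - D = 17 - 18 = -1 — holds.
#4 D = 18, G = 17; 18 > 17 (want ≤) — fails.
#5 H = 15 is odd — fails.
#6 G - A = 17 - 19 = -2, not 1 — fails.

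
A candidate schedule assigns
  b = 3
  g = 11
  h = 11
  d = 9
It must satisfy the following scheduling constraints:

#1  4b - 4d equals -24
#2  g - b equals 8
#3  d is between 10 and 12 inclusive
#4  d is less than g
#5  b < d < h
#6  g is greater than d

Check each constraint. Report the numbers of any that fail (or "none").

#1 4b - 4d = 4(3) - 4(9) = -24  ✓
#2 g - b = 11 - 3 = 8  ✓
#3 d = 9 is outside [10, 12]  ✗
#4 d = 9, g = 11; 9 < 11  ✓
#5 values 3 < 9 < 11  ✓
#6 g = 11, d = 9; 11 > 9  ✓

Violated: 3.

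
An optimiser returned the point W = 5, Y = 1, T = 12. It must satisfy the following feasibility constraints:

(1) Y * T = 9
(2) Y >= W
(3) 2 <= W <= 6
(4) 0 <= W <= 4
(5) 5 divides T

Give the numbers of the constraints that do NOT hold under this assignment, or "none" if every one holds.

(1) Y * T = 1 * 12 = 12, not 9  fails
(2) Y = 1, W = 5; 1 < 5 (want ≥)  fails
(3) W = 5 lies in [2, 6]  holds
(4) W = 5 is outside [0, 4]  fails
(5) 12 = 5*2 + 2, so 5 does not divide 12  fails

No — constraints 1, 2, 4, and 5 are not satisfied.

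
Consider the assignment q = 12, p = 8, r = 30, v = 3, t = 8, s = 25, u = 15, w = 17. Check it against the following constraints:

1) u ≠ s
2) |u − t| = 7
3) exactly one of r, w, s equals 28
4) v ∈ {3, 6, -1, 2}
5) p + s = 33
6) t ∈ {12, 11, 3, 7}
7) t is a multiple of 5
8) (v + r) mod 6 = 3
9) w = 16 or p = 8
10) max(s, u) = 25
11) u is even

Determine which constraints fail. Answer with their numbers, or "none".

1) u = 15, s = 25; distinct — OK.
2) |15 − 8| = 7 — OK.
3) r=30, w=17, s=25; 0 of them equal 28, not exactly one — violated.
4) v = 3 is in {3, 6, -1, 2} — OK.
5) p + s = 8 + 25 = 33 — OK.
6) t = 8 is not in {12, 11, 3, 7} — violated.
7) 8 = 5×1 + 3, so 5 does not divide 8 — violated.
8) v + r = 33; 33 mod 6 = 3 — OK.
9) w = 17 ≠ 16, but p = 8 = 8 (second disjunct) — OK.
10) max(25, 15) = 25 — OK.
11) u = 15 is odd — violated.

Constraints 3, 6, 7, 11 do not hold.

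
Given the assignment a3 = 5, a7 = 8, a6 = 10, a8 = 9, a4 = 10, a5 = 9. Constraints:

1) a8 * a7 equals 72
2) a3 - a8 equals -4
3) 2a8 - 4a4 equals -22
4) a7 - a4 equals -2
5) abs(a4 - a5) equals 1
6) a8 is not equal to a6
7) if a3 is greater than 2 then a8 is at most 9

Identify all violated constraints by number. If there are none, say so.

No violations.

1) a8 * a7 = 9 * 8 = 72  holds
2) a3 - a8 = 5 - 9 = -4  holds
3) 2a8 - 4a4 = 2(9) - 4(10) = -22  holds
4) a7 - a4 = 8 - 10 = -2  holds
5) abs(10 - 9) = 1  holds
6) a8 = 9, a6 = 10; distinct  holds
7) a3 = 5 > 2, so we need a8 ≤ 9; a8 = 9 ≤ 9  holds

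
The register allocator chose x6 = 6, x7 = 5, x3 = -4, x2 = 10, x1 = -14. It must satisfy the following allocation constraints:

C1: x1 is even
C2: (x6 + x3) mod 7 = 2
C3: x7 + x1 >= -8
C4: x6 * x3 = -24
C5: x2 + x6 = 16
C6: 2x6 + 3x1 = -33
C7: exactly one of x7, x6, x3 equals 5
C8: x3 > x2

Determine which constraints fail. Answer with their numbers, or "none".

C1: x1 = -14 is even  holds
C2: x6 + x3 = 2; 2 mod 7 = 2  holds
C3: x7 + x1 = 5 + (-14) = -9; -9 < -8, bound -8 not met  fails
C4: x6 * x3 = 6 * (-4) = -24  holds
C5: x2 + x6 = 10 + 6 = 16  holds
C6: 2x6 + 3x1 = 2(6) + 3(-14) = -30, not -33  fails
C7: x7=5, x6=6, x3=-4; 1 of them equals 5  holds
C8: x3 = -4, x2 = 10; -4 ≤ 10 (want >)  fails

Violated: 3, 6, 8.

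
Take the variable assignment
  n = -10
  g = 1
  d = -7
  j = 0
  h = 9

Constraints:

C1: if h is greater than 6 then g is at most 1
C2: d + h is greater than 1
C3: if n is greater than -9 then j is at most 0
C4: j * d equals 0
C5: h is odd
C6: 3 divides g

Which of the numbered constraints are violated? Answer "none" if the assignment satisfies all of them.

The assignment fails constraint 6.

C1: h = 9 > 6, so we need g ≤ 1; g = 1 ≤ 1 — holds.
C2: d + h = -7 + 9 = 2; 2 > 1 — holds.
C3: n = -10, not > -9; antecedent false, conditional vacuously true — holds.
C4: j * d = 0 * (-7) = 0 — holds.
C5: h = 9 is odd — holds.
C6: 1 = 3*0 + 1, so 3 does not divide 1 — fails.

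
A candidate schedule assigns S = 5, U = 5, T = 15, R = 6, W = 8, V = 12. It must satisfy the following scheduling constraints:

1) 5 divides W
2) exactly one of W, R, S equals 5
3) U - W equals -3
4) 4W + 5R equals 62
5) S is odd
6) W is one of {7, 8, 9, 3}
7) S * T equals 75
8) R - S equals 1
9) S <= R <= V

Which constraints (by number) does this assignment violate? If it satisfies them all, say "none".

No — constraint 1 is not satisfied.

1) 8 = 5*1 + 3, so 5 does not divide 8  ✗
2) W=8, R=6, S=5; 1 of them equals 5  ✓
3) U - W = 5 - 8 = -3  ✓
4) 4W + 5R = 4(8) + 5(6) = 62  ✓
5) S = 5 is odd  ✓
6) W = 8 is in {7, 8, 9, 3}  ✓
7) S * T = 5 * 15 = 75  ✓
8) R - S = 6 - 5 = 1  ✓
9) values 5 <= 6 <= 12  ✓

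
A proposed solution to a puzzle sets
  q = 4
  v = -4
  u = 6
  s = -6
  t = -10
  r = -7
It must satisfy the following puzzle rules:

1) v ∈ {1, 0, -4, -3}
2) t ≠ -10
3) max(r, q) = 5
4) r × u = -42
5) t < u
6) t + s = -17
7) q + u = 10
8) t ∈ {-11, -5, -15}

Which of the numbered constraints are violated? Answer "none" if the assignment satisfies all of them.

1) v = -4 is in {1, 0, -4, -3} — holds.
2) t = -10, but -10 is required to differ — fails.
3) max(-7, 4) = 4, not 5 — fails.
4) r × u = -7 × 6 = -42 — holds.
5) t = -10, u = 6; -10 < 6 — holds.
6) t + s = -10 + (-6) = -16, not -17 — fails.
7) q + u = 4 + 6 = 10 — holds.
8) t = -10 is not in {-11, -5, -15} — fails.

The assignment fails constraints 2, 3, 6, 8.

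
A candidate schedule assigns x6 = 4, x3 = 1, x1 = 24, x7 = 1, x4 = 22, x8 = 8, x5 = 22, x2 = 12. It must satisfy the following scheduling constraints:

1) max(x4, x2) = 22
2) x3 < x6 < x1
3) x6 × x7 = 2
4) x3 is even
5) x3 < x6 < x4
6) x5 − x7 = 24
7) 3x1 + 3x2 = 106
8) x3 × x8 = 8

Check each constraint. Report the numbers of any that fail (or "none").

The assignment fails constraints 3, 4, 6, and 7.

1) max(22, 12) = 22  holds
2) values 1 < 4 < 24  holds
3) x6 × x7 = 4 × 1 = 4, not 2  fails
4) x3 = 1 is odd  fails
5) values 1 < 4 < 22  holds
6) x5 − x7 = 22 − 1 = 21, not 24  fails
7) 3x1 + 3x2 = 3(24) + 3(12) = 108, not 106  fails
8) x3 × x8 = 1 × 8 = 8  holds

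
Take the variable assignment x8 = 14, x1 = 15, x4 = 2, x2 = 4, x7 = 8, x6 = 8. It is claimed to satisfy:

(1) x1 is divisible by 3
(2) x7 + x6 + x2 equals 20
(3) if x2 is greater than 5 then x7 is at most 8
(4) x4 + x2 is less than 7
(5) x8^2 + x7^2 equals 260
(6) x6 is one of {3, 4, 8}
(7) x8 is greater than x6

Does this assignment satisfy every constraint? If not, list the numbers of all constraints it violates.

No violations.

(1) 15 / 3 = 5, so 3 divides 15  yes
(2) x7 + x6 + x2 = 8 + 8 + 4 = 20  yes
(3) x2 = 4, not > 5; antecedent false, conditional vacuously true  yes
(4) x4 + x2 = 2 + 4 = 6; 6 < 7  yes
(5) x8^2 + x7^2 = 14^2 + 8^2 = 196 + 64 = 260  yes
(6) x6 = 8 is in {3, 4, 8}  yes
(7) x8 = 14, x6 = 8; 14 > 8  yes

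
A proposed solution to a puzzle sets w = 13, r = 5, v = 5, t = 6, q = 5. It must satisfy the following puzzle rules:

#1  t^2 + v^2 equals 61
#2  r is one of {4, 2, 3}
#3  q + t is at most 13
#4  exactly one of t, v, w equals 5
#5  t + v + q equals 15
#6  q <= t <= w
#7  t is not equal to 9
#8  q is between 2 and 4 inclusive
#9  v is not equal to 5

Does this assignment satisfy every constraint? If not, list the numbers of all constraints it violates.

#1 t^2 + v^2 = 6^2 + 5^2 = 36 + 25 = 61 — satisfied.
#2 r = 5 is not in {4, 2, 3} — violated.
#3 q + t = 5 + 6 = 11; 11 ≤ 13 — satisfied.
#4 t=6, v=5, w=13; 1 of them equals 5 — satisfied.
#5 t + v + q = 6 + 5 + 5 = 16, not 15 — violated.
#6 values 5 <= 6 <= 13 — satisfied.
#7 t = 6, and 6 ≠ 9 — satisfied.
#8 q = 5 is outside [2, 4] — violated.
#9 v = 5, but 5 is required to differ — violated.

The assignment fails constraints 2, 5, 8, and 9.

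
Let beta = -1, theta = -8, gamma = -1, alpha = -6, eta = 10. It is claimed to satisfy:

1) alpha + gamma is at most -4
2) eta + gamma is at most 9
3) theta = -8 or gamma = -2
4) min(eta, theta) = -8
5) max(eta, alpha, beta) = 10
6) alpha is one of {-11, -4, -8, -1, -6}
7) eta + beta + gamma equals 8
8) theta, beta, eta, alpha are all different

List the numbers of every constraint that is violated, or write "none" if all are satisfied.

1) alpha + gamma = -6 + (-1) = -7; -7 ≤ -4  OK
2) eta + gamma = 10 + (-1) = 9; 9 ≤ 9  OK
3) theta = -8 = -8 (first disjunct)  OK
4) min(10, -8) = -8  OK
5) max(10, -6, -1) = 10  OK
6) alpha = -6 is in {-11, -4, -8, -1, -6}  OK
7) eta + beta + gamma = 10 + (-1) + (-1) = 8  OK
8) values -8, -1, 10, -6 are pairwise distinct  OK

None — every constraint holds.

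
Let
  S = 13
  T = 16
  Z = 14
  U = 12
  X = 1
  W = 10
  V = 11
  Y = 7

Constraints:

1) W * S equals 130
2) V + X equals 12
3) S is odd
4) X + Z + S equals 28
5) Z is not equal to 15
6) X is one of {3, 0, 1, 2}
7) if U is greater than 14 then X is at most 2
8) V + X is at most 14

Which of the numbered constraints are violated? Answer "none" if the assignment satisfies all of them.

1) W * S = 10 * 13 = 130 — holds.
2) V + X = 11 + 1 = 12 — holds.
3) S = 13 is odd — holds.
4) X + Z + S = 1 + 14 + 13 = 28 — holds.
5) Z = 14, and 14 ≠ 15 — holds.
6) X = 1 is in {3, 0, 1, 2} — holds.
7) U = 12, not > 14; antecedent false, conditional vacuously true — holds.
8) V + X = 11 + 1 = 12; 12 ≤ 14 — holds.

No violations.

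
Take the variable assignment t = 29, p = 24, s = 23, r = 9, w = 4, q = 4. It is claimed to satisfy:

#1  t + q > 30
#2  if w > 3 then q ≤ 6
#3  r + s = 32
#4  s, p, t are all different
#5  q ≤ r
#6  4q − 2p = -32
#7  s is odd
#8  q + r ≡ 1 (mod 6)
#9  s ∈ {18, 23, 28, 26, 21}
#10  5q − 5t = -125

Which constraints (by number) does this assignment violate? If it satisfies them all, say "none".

Yes — all constraints hold.

#1 t + q = 29 + 4 = 33; 33 > 30 — satisfied.
#2 w = 4 > 3, so we need q ≤ 6; q = 4 ≤ 6 — satisfied.
#3 r + s = 9 + 23 = 32 — satisfied.
#4 values 23, 24, 29 are pairwise distinct — satisfied.
#5 q = 4, r = 9; 4 ≤ 9 — satisfied.
#6 4q − 2p = 4(4) − 2(24) = -32 — satisfied.
#7 s = 23 is odd — satisfied.
#8 q + r = 13; 13 mod 6 = 1 — satisfied.
#9 s = 23 is in {18, 23, 28, 26, 21} — satisfied.
#10 5q − 5t = 5(4) − 5(29) = -125 — satisfied.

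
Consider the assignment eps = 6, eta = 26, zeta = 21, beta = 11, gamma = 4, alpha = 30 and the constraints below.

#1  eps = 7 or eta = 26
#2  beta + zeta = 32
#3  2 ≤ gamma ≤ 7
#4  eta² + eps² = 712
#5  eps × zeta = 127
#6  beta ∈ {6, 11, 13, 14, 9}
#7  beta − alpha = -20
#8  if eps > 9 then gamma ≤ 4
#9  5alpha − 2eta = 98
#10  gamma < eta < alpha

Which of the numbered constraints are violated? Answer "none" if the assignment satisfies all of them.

Constraints 5, 7 are violated.

#1 eps = 6 ≠ 7, but eta = 26 = 26 (second disjunct)  yes
#2 beta + zeta = 11 + 21 = 32  yes
#3 gamma = 4 lies in [2, 7]  yes
#4 eta² + eps² = 26² + 6² = 676 + 36 = 712  yes
#5 eps × zeta = 6 × 21 = 126, not 127  no
#6 beta = 11 is in {6, 11, 13, 14, 9}  yes
#7 beta − alpha = 11 − 30 = -19, not -20  no
#8 eps = 6, not > 9; antecedent false, conditional vacuously true  yes
#9 5alpha − 2eta = 5(30) − 2(26) = 98  yes
#10 values 4 < 26 < 30  yes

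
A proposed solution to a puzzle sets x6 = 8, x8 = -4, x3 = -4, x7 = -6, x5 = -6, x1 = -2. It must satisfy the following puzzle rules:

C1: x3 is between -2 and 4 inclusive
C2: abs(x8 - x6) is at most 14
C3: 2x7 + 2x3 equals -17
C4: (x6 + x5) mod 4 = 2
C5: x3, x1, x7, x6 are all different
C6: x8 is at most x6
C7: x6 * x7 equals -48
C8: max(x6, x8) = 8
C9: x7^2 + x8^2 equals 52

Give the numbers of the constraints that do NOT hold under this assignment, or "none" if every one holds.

No — constraints 1 and 3 are not satisfied.

C1: x3 = -4 is outside [-2, 4] — fails.
C2: abs(-4 - 8) = 12; 12 ≤ 14 — holds.
C3: 2x7 + 2x3 = 2(-6) + 2(-4) = -20, not -17 — fails.
C4: x6 + x5 = 2; 2 mod 4 = 2 — holds.
C5: values -4, -2, -6, 8 are pairwise distinct — holds.
C6: x8 = -4, x6 = 8; -4 ≤ 8 — holds.
C7: x6 * x7 = 8 * (-6) = -48 — holds.
C8: max(8, -4) = 8 — holds.
C9: x7^2 + x8^2 = (-6)^2 + (-4)^2 = 36 + 16 = 52 — holds.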